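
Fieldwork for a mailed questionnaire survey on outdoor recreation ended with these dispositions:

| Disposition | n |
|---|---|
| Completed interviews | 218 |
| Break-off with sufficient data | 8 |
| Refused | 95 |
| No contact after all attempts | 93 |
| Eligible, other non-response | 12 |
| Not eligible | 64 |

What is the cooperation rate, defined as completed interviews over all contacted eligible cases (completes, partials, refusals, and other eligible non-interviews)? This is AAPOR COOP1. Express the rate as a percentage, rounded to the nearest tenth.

Num = 218
Denominator = 218 + 8 + 95 + 12 = 333
COOP1 = 218 / 333 = 0.6547

65.5%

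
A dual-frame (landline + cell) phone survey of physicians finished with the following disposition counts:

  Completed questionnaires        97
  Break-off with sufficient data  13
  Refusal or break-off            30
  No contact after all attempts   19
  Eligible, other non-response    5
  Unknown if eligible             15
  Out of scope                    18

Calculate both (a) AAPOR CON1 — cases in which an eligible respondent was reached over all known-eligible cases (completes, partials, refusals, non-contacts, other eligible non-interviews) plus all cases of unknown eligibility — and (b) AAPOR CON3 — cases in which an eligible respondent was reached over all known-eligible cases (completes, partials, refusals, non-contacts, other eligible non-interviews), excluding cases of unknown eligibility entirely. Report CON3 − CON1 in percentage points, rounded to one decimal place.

7.4

Num: 97 + 13 + 30 + 5 = 145
Denominator: 97 + 13 + 30 + 19 + 5 + 15 = 179
CON1 = 145 / 179 = 0.8101
Denominator: 97 + 13 + 30 + 19 + 5 = 164
CON3 = 145 / 164 = 0.8841
Difference = 88.41 − 81.01 = 7.40 percentage points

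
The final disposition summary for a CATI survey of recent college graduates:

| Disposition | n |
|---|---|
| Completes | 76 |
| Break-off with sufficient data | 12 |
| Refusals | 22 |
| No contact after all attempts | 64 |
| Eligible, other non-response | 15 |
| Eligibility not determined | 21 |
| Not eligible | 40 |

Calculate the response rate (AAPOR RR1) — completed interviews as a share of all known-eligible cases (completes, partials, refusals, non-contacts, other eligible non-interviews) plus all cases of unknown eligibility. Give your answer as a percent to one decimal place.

Top → 76
Base → 76 + 12 + 22 + 64 + 15 + 21 = 210
RR1 = 76 / 210 = 0.3619

36.2%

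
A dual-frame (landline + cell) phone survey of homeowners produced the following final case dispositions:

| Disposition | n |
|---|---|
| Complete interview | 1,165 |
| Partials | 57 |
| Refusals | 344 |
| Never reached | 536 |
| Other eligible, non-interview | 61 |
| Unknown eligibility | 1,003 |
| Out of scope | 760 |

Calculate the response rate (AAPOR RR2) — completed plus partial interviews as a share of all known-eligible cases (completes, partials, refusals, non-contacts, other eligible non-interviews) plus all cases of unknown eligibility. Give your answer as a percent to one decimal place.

Numerator → 1165 + 57 = 1222
Denominator → 1165 + 57 + 344 + 536 + 61 + 1003 = 3166
RR2 = 1222 / 3166 = 0.3860

38.6%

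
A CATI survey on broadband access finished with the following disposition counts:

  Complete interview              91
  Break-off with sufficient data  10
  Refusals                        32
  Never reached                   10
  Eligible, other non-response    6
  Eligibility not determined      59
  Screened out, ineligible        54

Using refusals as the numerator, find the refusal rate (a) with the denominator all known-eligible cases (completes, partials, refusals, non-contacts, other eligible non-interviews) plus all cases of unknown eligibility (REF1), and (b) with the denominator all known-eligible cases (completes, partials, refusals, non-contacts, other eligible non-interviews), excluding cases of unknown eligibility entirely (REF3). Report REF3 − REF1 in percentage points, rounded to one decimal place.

6.1

Num = 32
Base = 91 + 10 + 32 + 10 + 6 + 59 = 208
REF1 = 32 / 208 = 0.1538
Base = 91 + 10 + 32 + 10 + 6 = 149
REF3 = 32 / 149 = 0.2148
Difference = 21.48 − 15.38 = 6.10 percentage points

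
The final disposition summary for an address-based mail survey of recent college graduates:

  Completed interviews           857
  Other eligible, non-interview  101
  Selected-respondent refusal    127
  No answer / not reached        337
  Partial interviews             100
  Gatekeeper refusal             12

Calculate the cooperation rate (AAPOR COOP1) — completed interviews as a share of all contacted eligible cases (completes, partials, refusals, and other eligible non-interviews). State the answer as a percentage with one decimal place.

Refusals = 12 + 127 = 139
Numerator → 857
Base → 857 + 100 + 139 + 101 = 1197
COOP1 = 857 / 1197 = 0.7160

71.6%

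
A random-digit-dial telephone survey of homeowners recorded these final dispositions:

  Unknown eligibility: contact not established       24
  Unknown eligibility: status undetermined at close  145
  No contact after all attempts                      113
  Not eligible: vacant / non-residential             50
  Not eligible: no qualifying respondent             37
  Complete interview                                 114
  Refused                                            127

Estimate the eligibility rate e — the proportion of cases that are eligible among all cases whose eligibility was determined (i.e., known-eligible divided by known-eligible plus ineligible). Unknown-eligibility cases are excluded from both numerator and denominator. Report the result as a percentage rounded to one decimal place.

80.3%

Eligibility not determined = 24 + 145 = 169
Ineligible = 37 + 50 = 87
Known eligible → 114 + 127 + 113 = 354
e = 354 / (354 + 87) = 354 / 441 = 0.8027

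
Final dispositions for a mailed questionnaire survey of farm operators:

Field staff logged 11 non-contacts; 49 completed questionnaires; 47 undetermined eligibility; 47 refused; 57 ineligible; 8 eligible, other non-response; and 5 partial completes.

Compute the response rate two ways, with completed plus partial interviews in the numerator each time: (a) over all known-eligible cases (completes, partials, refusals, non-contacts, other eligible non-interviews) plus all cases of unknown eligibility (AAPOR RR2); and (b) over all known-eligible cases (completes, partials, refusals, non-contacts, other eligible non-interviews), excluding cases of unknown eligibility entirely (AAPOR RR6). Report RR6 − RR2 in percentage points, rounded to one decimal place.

Numerator: 49 + 5 = 54
Base: 49 + 5 + 47 + 11 + 8 + 47 = 167
RR2 = 54 / 167 = 0.3234
Base: 49 + 5 + 47 + 11 + 8 = 120
RR6 = 54 / 120 = 0.4500
Difference = 45.00 − 32.34 = 12.66 percentage points

12.7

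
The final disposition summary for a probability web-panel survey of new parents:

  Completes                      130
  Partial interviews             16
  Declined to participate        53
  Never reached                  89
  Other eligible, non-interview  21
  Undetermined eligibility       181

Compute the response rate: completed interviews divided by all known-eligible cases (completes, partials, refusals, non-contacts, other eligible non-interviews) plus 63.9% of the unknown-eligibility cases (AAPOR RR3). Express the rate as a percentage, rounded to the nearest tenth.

30.6%

Numerator = 130
Eligible (known) = 130 + 16 + 53 + 89 + 21 = 309
e × U = 0.6390 × 181 = 115.66
Denominator = 309 + 115.66 = 424.66
RR3 = 130 / 424.66 = 0.3061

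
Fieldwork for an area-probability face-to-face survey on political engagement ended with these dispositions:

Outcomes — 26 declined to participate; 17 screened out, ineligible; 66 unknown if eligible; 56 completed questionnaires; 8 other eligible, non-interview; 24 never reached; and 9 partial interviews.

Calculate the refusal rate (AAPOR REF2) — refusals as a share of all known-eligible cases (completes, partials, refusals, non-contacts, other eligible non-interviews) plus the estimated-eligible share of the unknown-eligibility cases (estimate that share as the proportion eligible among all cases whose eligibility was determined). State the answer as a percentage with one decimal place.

Top = 26
Determined eligible = 56 + 9 + 26 + 24 + 8 = 123
e = 123 / (123 + 17) = 123 / 140 = 0.8786
Eligible share of unknowns = 0.8786 × 66 = 57.99
Denom = 123 + 57.99 = 180.99
REF2 = 26 / 180.99 = 0.1437

14.4%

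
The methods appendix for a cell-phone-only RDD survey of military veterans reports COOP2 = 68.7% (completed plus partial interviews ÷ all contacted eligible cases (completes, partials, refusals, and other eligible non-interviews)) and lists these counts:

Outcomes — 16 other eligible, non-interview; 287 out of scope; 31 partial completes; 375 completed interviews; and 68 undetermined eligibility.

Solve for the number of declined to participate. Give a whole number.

169

Numerator → 375 + 31 = 406
COOP2 = 406 / D = 0.687
D = 406 / 0.687 = 591.0
Remaining denominator categories sum to 422
declined to participate = 591.0 − 422 ≈ 169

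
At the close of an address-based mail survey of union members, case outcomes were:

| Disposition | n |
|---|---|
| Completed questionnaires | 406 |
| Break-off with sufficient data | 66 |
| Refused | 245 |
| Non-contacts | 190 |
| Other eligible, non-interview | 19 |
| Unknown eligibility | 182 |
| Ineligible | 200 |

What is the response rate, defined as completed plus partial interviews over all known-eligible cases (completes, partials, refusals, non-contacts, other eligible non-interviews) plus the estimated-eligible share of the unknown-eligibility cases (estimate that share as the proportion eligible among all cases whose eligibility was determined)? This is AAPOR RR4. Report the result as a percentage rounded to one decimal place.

Top → 406 + 66 = 472
Eligible (known) → 406 + 66 + 245 + 190 + 19 = 926
e = 926 / (926 + 200) = 926 / 1126 = 0.8224
e × U → 0.8224 × 182 = 149.68
Denom → 926 + 149.68 = 1075.68
RR4 = 472 / 1075.68 = 0.4388

43.9%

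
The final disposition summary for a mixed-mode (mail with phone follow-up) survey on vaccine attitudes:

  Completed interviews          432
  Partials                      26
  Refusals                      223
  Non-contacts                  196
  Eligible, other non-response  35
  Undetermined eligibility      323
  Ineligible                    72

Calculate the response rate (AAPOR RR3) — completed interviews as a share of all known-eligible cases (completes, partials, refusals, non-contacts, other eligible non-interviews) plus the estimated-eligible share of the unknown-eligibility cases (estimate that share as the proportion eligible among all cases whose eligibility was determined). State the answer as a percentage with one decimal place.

Num → 432
Eligible (known) → 432 + 26 + 223 + 196 + 35 = 912
e = 912 / (912 + 72) = 912 / 984 = 0.9268
e × U → 0.9268 × 323 = 299.36
Denominator → 912 + 299.36 = 1211.36
RR3 = 432 / 1211.36 = 0.3566

35.7%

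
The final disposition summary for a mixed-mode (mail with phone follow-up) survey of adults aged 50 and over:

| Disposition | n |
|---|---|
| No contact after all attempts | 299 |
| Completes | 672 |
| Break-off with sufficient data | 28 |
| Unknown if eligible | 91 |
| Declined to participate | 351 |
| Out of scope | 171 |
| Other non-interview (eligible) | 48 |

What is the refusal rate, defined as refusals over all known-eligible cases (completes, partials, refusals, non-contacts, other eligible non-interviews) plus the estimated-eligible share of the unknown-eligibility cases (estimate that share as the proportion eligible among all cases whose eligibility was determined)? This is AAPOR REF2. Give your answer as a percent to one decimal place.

Numerator: 351
Known eligible: 672 + 28 + 351 + 299 + 48 = 1398
e = 1398 / (1398 + 171) = 1398 / 1569 = 0.8910
Eligible share of unknowns: 0.8910 × 91 = 81.08
Denom: 1398 + 81.08 = 1479.08
REF2 = 351 / 1479.08 = 0.2373

23.7%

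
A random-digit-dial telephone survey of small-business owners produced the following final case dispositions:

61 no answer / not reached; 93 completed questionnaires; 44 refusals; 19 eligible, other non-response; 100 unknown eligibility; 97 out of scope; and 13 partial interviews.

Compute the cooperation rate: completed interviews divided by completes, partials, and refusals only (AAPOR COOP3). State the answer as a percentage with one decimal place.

62.0%

Num → 93
Denominator → 93 + 13 + 44 = 150
COOP3 = 93 / 150 = 0.6200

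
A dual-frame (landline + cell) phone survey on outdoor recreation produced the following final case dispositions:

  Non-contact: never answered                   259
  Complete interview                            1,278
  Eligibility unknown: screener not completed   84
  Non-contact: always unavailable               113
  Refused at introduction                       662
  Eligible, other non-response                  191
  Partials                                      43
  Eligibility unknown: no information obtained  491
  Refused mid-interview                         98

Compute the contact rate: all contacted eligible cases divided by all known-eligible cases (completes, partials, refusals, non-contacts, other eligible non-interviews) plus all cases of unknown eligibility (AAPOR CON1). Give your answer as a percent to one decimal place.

70.6%

Refusal or break-off = 662 + 98 = 760
No answer / not reached = 259 + 113 = 372
Eligibility not determined = 84 + 491 = 575
Top → 1278 + 43 + 760 + 191 = 2272
Denom → 1278 + 43 + 760 + 372 + 191 + 575 = 3219
CON1 = 2272 / 3219 = 0.7058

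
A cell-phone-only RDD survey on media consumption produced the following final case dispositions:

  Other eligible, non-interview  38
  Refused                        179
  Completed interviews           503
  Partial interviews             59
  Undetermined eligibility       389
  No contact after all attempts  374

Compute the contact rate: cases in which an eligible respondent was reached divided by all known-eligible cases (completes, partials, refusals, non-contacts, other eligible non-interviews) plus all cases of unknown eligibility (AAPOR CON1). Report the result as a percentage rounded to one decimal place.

50.5%

Numerator: 503 + 59 + 179 + 38 = 779
Base: 503 + 59 + 179 + 374 + 38 + 389 = 1542
CON1 = 779 / 1542 = 0.5052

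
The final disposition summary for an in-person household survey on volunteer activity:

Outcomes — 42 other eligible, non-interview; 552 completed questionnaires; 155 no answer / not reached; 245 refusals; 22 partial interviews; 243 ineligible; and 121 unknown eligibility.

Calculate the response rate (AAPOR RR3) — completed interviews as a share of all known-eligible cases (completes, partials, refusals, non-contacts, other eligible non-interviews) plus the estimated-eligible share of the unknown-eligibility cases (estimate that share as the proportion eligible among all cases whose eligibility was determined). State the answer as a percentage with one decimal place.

Num: 552
Known eligible: 552 + 22 + 245 + 155 + 42 = 1016
e = 1016 / (1016 + 243) = 1016 / 1259 = 0.8070
e × U: 0.8070 × 121 = 97.65
Denom: 1016 + 97.65 = 1113.65
RR3 = 552 / 1113.65 = 0.4957

49.6%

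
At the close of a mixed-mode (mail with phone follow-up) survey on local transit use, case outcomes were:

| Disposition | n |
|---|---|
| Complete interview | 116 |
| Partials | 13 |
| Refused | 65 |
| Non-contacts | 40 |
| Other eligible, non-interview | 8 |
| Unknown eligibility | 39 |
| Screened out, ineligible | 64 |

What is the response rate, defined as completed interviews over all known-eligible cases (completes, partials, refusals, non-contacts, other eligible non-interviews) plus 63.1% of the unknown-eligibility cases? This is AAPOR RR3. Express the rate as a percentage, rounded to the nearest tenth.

Top = 116
Known eligible = 116 + 13 + 65 + 40 + 8 = 242
Eligible share of unknowns = 0.6310 × 39 = 24.61
Denom = 242 + 24.61 = 266.61
RR3 = 116 / 266.61 = 0.4351

43.5%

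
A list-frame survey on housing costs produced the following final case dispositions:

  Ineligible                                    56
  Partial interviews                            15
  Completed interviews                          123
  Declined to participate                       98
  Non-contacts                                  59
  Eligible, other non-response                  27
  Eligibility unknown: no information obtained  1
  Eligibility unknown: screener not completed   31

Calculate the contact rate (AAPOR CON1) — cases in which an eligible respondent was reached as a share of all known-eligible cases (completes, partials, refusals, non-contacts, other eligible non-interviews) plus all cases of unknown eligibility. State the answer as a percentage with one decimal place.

74.3%

Unknown if eligible = 31 + 1 = 32
Numerator → 123 + 15 + 98 + 27 = 263
Denom → 123 + 15 + 98 + 59 + 27 + 32 = 354
CON1 = 263 / 354 = 0.7429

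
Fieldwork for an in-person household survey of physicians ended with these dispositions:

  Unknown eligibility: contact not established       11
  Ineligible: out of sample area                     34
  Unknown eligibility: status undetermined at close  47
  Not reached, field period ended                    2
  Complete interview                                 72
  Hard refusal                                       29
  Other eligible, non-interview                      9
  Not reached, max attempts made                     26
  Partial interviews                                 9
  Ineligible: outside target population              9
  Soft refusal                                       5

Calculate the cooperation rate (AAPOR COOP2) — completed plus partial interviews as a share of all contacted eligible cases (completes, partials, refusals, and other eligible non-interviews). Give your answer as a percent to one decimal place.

65.3%

Refusal or break-off = 29 + 5 = 34
No answer / not reached = 2 + 26 = 28
Eligibility not determined = 11 + 47 = 58
Ineligible = 9 + 34 = 43
Top: 72 + 9 = 81
Denominator: 72 + 9 + 34 + 9 = 124
COOP2 = 81 / 124 = 0.6532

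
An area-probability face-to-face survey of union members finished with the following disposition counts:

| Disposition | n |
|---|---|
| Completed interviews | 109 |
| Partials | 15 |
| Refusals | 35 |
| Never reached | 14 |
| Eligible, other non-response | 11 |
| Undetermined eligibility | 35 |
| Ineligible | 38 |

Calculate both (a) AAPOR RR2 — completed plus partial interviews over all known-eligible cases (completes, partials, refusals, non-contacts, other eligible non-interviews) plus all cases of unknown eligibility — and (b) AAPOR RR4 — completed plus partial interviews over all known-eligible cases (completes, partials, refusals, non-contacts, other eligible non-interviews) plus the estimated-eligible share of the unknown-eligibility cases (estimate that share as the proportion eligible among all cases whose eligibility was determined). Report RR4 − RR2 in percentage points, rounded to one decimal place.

Num: 109 + 15 = 124
Denominator: 109 + 15 + 35 + 14 + 11 + 35 = 219
RR2 = 124 / 219 = 0.5662
Known eligible: 109 + 15 + 35 + 14 + 11 = 184
e = 184 / (184 + 38) = 184 / 222 = 0.8288
Estimated eligible among unknowns: 0.8288 × 35 = 29.01
Denominator: 184 + 29.01 = 213.01
RR4 = 124 / 213.01 = 0.5821
Difference = 58.21 − 56.62 = 1.59 percentage points

1.6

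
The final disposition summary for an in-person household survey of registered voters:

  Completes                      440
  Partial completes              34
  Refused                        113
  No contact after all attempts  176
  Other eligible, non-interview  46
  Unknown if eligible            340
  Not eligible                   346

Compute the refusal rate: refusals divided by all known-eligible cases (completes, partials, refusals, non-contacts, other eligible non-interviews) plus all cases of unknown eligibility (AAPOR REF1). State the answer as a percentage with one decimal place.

Numerator → 113
Base → 440 + 34 + 113 + 176 + 46 + 340 = 1149
REF1 = 113 / 1149 = 0.0983

9.8%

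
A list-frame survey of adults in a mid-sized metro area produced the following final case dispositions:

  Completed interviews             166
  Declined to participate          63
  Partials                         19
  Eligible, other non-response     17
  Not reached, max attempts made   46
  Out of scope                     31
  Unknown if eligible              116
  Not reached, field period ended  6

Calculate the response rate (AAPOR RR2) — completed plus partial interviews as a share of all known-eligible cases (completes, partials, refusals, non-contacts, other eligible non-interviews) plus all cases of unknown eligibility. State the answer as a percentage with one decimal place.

Never reached = 6 + 46 = 52
Numerator: 166 + 19 = 185
Denom: 166 + 19 + 63 + 52 + 17 + 116 = 433
RR2 = 185 / 433 = 0.4273

42.7%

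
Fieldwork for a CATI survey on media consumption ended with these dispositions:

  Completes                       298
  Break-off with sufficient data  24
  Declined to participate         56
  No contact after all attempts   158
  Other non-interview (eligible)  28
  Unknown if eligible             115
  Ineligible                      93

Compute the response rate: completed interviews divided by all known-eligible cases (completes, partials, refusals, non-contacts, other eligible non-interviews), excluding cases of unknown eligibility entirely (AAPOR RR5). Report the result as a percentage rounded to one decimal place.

Numerator: 298
Base: 298 + 24 + 56 + 158 + 28 = 564
RR5 = 298 / 564 = 0.5284

52.8%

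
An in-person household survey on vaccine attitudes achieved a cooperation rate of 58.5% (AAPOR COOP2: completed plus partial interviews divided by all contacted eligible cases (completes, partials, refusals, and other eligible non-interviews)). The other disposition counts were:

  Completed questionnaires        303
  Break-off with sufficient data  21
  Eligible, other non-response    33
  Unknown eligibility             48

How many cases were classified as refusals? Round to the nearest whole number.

197

Numerator: 303 + 21 = 324
COOP2 = 324 / D = 0.585
D = 324 / 0.585 = 553.8
Remaining denominator categories sum to 357
refusals = 553.8 − 357 ≈ 197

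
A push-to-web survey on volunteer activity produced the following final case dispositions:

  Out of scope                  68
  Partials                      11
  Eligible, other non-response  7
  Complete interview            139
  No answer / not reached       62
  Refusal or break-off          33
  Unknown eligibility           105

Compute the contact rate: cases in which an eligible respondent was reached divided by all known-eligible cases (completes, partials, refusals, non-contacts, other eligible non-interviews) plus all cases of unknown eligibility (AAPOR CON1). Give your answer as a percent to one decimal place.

53.2%

Num = 139 + 11 + 33 + 7 = 190
Denominator = 139 + 11 + 33 + 62 + 7 + 105 = 357
CON1 = 190 / 357 = 0.5322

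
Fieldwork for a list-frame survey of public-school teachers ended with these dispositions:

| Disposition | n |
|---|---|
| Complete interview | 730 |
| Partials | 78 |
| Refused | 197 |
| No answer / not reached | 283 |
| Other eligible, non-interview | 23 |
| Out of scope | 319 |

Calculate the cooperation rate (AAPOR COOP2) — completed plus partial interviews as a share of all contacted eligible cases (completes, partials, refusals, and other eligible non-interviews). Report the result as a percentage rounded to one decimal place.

Num = 730 + 78 = 808
Base = 730 + 78 + 197 + 23 = 1028
COOP2 = 808 / 1028 = 0.7860

78.6%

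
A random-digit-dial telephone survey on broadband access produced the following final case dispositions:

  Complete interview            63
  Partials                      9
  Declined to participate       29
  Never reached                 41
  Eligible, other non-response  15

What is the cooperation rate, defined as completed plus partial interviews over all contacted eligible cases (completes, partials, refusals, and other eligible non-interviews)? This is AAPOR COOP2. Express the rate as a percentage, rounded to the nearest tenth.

Top = 63 + 9 = 72
Denominator = 63 + 9 + 29 + 15 = 116
COOP2 = 72 / 116 = 0.6207

62.1%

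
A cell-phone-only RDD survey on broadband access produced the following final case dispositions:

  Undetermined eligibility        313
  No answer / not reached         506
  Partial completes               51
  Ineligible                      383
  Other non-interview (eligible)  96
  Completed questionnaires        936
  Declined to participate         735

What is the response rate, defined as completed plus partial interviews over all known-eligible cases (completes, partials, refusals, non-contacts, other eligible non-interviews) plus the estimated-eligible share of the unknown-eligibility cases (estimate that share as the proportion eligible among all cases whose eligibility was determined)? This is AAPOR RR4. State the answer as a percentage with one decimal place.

38.1%

Top = 936 + 51 = 987
Determined eligible = 936 + 51 + 735 + 506 + 96 = 2324
e = 2324 / (2324 + 383) = 2324 / 2707 = 0.8585
e × U = 0.8585 × 313 = 268.71
Base = 2324 + 268.71 = 2592.71
RR4 = 987 / 2592.71 = 0.3807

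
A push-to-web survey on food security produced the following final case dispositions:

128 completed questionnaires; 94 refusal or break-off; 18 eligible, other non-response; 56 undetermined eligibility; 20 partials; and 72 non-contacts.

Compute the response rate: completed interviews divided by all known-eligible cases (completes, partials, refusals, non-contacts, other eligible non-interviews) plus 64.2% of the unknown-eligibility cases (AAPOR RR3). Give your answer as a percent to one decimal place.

Num → 128
Eligible (known) → 128 + 20 + 94 + 72 + 18 = 332
Eligible share of unknowns → 0.6420 × 56 = 35.95
Denom → 332 + 35.95 = 367.95
RR3 = 128 / 367.95 = 0.3479

34.8%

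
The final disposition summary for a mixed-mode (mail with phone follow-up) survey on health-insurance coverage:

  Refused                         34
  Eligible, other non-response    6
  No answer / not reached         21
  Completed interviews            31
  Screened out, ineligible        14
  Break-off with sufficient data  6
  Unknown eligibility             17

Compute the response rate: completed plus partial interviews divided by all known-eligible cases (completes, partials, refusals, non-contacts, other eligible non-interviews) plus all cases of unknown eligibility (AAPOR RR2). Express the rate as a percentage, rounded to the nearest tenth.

Top = 31 + 6 = 37
Base = 31 + 6 + 34 + 21 + 6 + 17 = 115
RR2 = 37 / 115 = 0.3217

32.2%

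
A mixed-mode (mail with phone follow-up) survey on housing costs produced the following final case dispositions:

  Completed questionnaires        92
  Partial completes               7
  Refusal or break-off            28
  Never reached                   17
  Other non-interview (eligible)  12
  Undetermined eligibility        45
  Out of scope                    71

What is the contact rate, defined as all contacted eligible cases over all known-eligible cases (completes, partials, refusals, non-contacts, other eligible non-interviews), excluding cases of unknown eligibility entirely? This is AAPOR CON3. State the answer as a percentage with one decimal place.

Numerator: 92 + 7 + 28 + 12 = 139
Denominator: 92 + 7 + 28 + 17 + 12 = 156
CON3 = 139 / 156 = 0.8910

89.1%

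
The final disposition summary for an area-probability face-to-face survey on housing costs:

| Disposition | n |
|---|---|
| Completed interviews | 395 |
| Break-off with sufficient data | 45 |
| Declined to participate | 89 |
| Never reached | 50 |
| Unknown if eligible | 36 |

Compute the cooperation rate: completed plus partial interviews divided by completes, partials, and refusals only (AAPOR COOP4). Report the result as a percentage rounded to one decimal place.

Num: 395 + 45 = 440
Denom: 395 + 45 + 89 = 529
COOP4 = 440 / 529 = 0.8318

83.2%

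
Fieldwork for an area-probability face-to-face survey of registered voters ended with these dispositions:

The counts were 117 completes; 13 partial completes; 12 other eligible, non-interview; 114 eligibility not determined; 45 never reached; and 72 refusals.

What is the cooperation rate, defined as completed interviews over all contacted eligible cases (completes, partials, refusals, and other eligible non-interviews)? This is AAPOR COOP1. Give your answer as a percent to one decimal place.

Numerator → 117
Denominator → 117 + 13 + 72 + 12 = 214
COOP1 = 117 / 214 = 0.5467

54.7%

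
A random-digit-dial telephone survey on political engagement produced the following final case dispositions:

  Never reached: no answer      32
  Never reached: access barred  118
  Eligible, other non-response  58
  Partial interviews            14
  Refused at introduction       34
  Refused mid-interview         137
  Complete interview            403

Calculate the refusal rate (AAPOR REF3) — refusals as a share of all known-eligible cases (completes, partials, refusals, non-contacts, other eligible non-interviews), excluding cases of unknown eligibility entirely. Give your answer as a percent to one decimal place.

21.5%

Declined to participate = 34 + 137 = 171
No contact after all attempts = 32 + 118 = 150
Numerator: 171
Denominator: 403 + 14 + 171 + 150 + 58 = 796
REF3 = 171 / 796 = 0.2148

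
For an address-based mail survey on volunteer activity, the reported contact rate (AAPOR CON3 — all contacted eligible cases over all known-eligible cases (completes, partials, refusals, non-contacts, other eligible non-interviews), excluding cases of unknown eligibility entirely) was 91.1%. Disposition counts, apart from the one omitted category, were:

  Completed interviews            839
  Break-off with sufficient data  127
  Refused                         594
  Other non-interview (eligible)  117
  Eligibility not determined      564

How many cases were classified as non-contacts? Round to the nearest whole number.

Num: 839 + 127 + 594 + 117 = 1677
CON3 = 1677 / D = 0.911
D = 1677 / 0.911 = 1840.8
Other denominator terms total 1677
non-contacts = 1840.8 − 1677 ≈ 164

164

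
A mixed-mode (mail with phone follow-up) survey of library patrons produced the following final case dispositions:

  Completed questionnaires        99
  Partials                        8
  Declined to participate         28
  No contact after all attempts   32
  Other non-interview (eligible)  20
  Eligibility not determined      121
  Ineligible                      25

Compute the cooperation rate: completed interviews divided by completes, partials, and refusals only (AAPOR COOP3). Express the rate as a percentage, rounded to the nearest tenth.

73.3%

Num → 99
Denom → 99 + 8 + 28 = 135
COOP3 = 99 / 135 = 0.7333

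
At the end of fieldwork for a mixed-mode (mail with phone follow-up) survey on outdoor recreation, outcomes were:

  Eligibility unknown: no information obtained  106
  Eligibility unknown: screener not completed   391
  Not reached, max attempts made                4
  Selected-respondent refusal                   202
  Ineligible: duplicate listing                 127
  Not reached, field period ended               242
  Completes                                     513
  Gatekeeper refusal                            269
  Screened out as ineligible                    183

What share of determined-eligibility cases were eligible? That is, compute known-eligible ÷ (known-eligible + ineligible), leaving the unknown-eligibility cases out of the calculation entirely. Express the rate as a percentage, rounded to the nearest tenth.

Refused = 269 + 202 = 471
No contact after all attempts = 242 + 4 = 246
Eligibility not determined = 391 + 106 = 497
Screened out, ineligible = 183 + 127 = 310
Eligible (known): 513 + 471 + 246 = 1230
e = 1230 / (1230 + 310) = 1230 / 1540 = 0.7987

79.9%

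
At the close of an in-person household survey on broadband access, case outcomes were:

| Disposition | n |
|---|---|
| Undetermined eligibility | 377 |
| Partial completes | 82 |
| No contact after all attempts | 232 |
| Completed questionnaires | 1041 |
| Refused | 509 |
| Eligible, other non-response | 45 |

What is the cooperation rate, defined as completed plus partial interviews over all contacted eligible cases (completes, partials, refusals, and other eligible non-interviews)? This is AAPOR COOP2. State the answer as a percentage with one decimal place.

Num → 1041 + 82 = 1123
Denom → 1041 + 82 + 509 + 45 = 1677
COOP2 = 1123 / 1677 = 0.6696

67.0%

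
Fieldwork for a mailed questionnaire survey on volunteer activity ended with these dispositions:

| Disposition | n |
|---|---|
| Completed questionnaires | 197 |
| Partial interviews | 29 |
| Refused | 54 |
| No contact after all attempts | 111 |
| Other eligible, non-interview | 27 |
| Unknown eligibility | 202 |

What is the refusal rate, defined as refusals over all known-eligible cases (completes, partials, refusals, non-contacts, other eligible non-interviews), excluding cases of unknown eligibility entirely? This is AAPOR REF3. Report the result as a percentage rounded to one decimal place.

Num → 54
Denominator → 197 + 29 + 54 + 111 + 27 = 418
REF3 = 54 / 418 = 0.1292

12.9%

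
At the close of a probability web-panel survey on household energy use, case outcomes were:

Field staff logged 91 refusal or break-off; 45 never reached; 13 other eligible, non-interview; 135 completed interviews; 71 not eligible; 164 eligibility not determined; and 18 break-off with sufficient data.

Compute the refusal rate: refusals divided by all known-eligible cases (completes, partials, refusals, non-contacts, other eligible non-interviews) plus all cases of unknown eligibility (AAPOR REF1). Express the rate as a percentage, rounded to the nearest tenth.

19.5%

Numerator: 91
Denom: 135 + 18 + 91 + 45 + 13 + 164 = 466
REF1 = 91 / 466 = 0.1953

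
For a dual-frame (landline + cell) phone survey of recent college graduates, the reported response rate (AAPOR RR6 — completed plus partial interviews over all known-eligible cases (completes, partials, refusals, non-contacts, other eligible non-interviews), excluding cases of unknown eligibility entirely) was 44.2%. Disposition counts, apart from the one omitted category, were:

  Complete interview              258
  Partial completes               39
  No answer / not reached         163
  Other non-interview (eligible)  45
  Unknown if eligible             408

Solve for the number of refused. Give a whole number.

Top: 258 + 39 = 297
RR6 = 297 / D = 0.442
D = 297 / 0.442 = 671.9
Other denominator terms total 505
refused = 671.9 − 505 ≈ 167

167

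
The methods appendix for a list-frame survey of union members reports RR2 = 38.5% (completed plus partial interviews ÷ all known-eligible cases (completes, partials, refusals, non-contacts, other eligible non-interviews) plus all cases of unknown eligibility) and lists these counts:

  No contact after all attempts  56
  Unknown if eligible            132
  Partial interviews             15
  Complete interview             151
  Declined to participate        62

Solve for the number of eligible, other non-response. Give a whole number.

15

Numerator → 151 + 15 = 166
RR2 = 166 / D = 0.385
D = 166 / 0.385 = 431.2
Remaining denominator categories sum to 416
eligible, other non-response = 431.2 − 416 ≈ 15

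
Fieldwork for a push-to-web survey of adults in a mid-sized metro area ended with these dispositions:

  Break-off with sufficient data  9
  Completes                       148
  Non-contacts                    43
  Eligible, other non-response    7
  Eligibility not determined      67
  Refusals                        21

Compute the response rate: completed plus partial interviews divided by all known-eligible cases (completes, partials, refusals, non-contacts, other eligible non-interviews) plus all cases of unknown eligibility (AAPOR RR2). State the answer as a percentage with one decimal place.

53.2%

Num → 148 + 9 = 157
Denominator → 148 + 9 + 21 + 43 + 7 + 67 = 295
RR2 = 157 / 295 = 0.5322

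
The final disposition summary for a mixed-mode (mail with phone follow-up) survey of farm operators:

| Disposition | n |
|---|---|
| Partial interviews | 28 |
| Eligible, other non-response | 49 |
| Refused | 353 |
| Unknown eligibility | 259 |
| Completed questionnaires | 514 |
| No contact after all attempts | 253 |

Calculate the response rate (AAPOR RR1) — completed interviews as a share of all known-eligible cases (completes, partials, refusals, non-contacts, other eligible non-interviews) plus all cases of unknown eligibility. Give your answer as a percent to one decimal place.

35.3%

Num → 514
Denom → 514 + 28 + 353 + 253 + 49 + 259 = 1456
RR1 = 514 / 1456 = 0.3530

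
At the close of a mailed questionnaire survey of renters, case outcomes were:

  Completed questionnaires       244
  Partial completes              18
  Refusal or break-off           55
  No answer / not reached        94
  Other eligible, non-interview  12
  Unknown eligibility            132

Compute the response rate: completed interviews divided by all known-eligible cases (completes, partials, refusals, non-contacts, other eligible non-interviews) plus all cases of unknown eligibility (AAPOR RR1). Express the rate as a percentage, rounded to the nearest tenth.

Top → 244
Denominator → 244 + 18 + 55 + 94 + 12 + 132 = 555
RR1 = 244 / 555 = 0.4396

44.0%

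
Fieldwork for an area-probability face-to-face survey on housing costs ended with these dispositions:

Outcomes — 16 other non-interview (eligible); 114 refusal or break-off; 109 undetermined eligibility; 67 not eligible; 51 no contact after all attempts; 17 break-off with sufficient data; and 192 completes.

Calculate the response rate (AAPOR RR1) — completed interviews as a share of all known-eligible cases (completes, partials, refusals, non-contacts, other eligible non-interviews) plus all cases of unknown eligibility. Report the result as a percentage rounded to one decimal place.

Numerator: 192
Denominator: 192 + 17 + 114 + 51 + 16 + 109 = 499
RR1 = 192 / 499 = 0.3848

38.5%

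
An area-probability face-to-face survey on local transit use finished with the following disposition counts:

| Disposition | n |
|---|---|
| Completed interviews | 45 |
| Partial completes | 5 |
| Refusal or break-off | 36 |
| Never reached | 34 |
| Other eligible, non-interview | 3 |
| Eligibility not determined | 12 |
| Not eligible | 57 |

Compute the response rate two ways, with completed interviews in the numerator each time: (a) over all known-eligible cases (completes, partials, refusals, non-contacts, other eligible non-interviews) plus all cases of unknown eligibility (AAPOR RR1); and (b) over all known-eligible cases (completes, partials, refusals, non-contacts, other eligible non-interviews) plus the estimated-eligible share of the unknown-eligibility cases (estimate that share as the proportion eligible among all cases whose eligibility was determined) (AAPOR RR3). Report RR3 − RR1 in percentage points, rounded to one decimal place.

1.0

Num = 45
Denominator = 45 + 5 + 36 + 34 + 3 + 12 = 135
RR1 = 45 / 135 = 0.3333
Known eligible = 45 + 5 + 36 + 34 + 3 = 123
e = 123 / (123 + 57) = 123 / 180 = 0.6833
e × U = 0.6833 × 12 = 8.20
Denominator = 123 + 8.20 = 131.20
RR3 = 45 / 131.20 = 0.3430
Difference = 34.30 − 33.33 = 0.97 percentage points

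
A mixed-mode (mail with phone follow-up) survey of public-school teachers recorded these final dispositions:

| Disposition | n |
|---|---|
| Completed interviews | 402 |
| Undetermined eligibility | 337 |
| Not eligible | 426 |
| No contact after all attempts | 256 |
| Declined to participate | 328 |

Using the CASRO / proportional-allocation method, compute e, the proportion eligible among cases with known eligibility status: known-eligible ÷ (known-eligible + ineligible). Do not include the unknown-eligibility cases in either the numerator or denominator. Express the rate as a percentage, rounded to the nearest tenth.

Known eligible → 402 + 328 + 256 = 986
e = 986 / (986 + 426) = 986 / 1412 = 0.6983

69.8%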